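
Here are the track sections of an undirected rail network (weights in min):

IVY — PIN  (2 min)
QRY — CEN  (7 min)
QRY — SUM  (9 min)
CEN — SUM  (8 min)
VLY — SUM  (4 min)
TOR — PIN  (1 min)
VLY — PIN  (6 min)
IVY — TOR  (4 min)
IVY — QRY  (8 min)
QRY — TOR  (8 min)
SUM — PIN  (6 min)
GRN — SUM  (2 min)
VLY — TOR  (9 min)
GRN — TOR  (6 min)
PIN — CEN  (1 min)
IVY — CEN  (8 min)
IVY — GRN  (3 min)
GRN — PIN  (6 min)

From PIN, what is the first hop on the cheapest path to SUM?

SUM

Candidate routes:
PIN - IVY - GRN - SUM: 2+3+2 = 7
PIN - SUM: 6 = 6
The minimum is 6 min via PIN - SUM.
So from PIN the first move is to SUM.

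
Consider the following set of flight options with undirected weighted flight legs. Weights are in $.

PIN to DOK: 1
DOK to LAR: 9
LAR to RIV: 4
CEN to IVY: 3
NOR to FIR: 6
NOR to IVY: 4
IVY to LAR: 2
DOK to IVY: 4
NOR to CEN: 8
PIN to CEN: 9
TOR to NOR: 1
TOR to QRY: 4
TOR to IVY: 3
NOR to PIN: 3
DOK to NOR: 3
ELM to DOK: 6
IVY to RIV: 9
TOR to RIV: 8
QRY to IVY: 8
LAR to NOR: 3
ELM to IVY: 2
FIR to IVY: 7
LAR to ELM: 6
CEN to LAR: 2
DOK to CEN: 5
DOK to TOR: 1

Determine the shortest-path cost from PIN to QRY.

Candidate routes:
PIN → NOR → TOR → QRY: 3+1+4 = 8
PIN → DOK → TOR → QRY: 1+1+4 = 6
The minimum is $6 via PIN → DOK → TOR → QRY.

$6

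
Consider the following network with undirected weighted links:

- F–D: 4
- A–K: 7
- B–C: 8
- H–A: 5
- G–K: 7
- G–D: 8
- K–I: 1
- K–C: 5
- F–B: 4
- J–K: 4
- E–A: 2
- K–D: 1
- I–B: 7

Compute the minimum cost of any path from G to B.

Shortest distances from G:
G: 0
K: 7  (via G)
D: 8  (via G)
I: 8  (via K)
J: 11  (via K)
C: 12  (via K)
F: 12  (via D)
A: 14  (via K)
B: 15  (via I)
Shortest route: G → K → I → B = 15.

15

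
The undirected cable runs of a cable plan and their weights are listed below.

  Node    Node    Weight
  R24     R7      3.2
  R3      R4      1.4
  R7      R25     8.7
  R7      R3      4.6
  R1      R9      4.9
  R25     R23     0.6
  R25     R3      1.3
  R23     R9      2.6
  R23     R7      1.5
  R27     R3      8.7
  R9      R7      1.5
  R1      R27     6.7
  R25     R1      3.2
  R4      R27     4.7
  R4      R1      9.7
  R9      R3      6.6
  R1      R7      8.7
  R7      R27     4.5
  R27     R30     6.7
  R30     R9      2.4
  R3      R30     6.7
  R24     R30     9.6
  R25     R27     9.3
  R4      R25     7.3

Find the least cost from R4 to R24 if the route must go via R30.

15.2

Shortest R4→R30: R4–R3–R30 = 8.1
Best R30 to R24: R30–R9–R7–R24 costing 7.1
Total via R30: 8.1 + 7.1 = 15.2.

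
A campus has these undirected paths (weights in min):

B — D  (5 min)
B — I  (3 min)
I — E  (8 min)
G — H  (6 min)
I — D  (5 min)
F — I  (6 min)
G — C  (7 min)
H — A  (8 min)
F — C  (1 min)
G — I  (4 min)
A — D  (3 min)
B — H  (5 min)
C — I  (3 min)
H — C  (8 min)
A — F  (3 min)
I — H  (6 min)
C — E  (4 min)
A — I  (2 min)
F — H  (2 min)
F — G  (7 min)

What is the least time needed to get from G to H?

Running Dijkstra from G:
G: 0
I: 4  (via G)
A: 6  (via I)
H: 6  (via G)
Shortest route: G–H = 6 min.

6 min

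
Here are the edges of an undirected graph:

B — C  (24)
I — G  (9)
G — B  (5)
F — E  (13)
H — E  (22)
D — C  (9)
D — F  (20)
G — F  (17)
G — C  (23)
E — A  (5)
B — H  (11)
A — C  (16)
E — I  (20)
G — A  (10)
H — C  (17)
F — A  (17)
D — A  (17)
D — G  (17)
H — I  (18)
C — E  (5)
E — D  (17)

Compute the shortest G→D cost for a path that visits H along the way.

42

Best G to H: G–B–H costing 16
Shortest H→D: H–C–D = 26
Total via H: 16 + 26 = 42.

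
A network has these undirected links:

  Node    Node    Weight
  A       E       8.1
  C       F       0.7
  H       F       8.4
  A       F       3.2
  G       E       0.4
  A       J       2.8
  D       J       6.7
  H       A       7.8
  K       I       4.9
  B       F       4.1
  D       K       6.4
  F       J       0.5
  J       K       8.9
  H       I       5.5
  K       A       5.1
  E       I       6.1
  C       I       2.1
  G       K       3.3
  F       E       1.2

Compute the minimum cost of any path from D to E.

8.4

Running Dijkstra from D:
D: 0
K: 6.4  (via D)
J: 6.7  (via D)
F: 7.2  (via J)
C: 7.9  (via F)
E: 8.4  (via F)
Shortest route: D–J–F–E = 8.4.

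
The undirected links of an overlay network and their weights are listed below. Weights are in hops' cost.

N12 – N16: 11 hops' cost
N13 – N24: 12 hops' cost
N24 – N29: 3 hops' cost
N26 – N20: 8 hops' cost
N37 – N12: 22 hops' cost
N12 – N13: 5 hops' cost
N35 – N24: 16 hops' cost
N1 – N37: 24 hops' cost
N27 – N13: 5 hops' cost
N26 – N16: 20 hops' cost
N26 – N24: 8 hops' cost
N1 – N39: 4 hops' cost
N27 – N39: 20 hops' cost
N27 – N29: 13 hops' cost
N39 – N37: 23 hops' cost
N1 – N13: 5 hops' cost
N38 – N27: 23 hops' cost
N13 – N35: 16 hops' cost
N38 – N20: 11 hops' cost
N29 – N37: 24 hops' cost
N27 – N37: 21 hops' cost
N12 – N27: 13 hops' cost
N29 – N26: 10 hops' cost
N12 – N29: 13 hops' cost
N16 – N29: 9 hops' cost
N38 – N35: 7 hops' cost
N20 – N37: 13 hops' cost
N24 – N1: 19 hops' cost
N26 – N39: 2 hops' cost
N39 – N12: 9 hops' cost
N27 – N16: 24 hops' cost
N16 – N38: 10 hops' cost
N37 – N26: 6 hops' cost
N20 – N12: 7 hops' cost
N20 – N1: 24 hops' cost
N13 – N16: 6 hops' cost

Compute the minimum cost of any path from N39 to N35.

Candidate routes:
N39 → N1 → N13 → N35: 4+5+16 = 25
N39 → N26 → N24 → N35: 2+8+16 = 26
Cheapest is N39 → N1 → N13 → N35 at 25 hops' cost.

25 hops' cost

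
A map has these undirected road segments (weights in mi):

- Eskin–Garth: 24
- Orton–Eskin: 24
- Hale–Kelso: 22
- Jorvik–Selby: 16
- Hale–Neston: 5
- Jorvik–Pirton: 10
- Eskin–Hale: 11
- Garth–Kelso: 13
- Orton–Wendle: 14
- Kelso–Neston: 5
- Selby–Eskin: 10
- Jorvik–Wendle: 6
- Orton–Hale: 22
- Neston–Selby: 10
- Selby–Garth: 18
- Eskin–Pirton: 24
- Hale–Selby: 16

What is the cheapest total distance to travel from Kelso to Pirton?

Enumerating some paths:
Kelso → Neston → Hale → Eskin → Pirton: 5+5+11+24 = 45
Kelso → Neston → Selby → Jorvik → Pirton: 5+10+16+10 = 41
Kelso → Neston → Selby → Eskin → Pirton: 5+10+10+24 = 49
The minimum is 41 mi via Kelso → Neston → Selby → Jorvik → Pirton.

41 mi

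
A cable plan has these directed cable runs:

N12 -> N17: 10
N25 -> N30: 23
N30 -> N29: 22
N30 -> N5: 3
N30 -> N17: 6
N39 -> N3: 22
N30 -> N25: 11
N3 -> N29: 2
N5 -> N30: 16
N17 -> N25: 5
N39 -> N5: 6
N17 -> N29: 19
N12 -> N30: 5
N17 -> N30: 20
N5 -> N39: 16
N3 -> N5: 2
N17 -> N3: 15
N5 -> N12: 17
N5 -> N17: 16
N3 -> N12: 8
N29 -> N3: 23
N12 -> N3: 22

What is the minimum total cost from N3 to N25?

Compare a few routes:
N3 - N5 - N17 - N25: 2+16+5 = 23
N3 - N12 - N30 - N25: 8+5+11 = 24
N3 - N12 - N30 - N17 - N25: 8+5+6+5 = 24
The minimum is 23 via N3 - N5 - N17 - N25.

23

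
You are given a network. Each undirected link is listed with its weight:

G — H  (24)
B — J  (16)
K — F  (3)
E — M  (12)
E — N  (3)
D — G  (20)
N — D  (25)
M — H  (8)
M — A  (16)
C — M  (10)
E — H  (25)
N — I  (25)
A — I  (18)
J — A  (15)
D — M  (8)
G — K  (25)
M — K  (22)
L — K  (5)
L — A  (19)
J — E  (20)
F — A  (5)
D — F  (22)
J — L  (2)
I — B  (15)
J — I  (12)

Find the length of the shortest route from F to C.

31

Enumerating some paths:
F–K–M–C: 3+22+10 = 35
F–A–M–C: 5+16+10 = 31
Cheapest is F–A–M–C at 31.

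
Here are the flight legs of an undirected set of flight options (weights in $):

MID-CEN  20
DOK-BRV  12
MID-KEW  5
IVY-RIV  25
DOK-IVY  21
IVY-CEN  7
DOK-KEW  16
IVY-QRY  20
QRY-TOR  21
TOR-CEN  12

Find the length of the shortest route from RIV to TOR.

Compare a few routes:
RIV - IVY - DOK - KEW - MID - CEN - TOR: 25+21+16+5+20+12 = 99
RIV - IVY - CEN - TOR: 25+7+12 = 44
RIV - IVY - QRY - TOR: 25+20+21 = 66
The minimum is $44 via RIV - IVY - CEN - TOR.

$44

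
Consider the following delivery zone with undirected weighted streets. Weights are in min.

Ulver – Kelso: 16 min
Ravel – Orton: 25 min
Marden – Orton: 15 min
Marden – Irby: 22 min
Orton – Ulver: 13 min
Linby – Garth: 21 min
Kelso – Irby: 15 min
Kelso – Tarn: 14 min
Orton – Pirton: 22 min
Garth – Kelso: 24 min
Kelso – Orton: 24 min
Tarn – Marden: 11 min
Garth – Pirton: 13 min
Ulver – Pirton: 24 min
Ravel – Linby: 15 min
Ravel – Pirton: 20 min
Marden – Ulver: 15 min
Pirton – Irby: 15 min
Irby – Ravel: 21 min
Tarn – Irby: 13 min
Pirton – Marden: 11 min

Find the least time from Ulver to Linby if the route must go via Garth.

Shortest Ulver→Garth: Ulver–Pirton–Garth = 37
Best Garth to Linby: Garth–Linby costing 21
Total via Garth: 37 + 21 = 58 min.

58 min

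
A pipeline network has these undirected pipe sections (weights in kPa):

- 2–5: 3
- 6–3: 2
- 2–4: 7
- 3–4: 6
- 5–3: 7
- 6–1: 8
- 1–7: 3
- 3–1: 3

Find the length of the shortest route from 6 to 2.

Enumerating some paths:
6 → 3 → 4 → 2: 2+6+7 = 15
6 → 3 → 5 → 2: 2+7+3 = 12
6 → 1 → 3 → 5 → 2: 8+3+7+3 = 21
The minimum is 12 kPa via 6 → 3 → 5 → 2.

12 kPa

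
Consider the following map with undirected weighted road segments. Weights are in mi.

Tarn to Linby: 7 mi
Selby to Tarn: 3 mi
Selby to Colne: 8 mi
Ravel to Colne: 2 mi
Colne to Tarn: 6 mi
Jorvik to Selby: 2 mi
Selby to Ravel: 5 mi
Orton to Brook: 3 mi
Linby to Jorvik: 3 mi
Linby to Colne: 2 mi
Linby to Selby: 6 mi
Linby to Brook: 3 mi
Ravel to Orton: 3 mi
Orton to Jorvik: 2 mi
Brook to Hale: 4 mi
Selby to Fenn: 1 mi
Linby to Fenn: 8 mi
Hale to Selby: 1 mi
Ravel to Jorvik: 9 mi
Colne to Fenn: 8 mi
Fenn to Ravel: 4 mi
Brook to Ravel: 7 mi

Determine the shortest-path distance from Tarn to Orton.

Settle nodes by increasing distance from Tarn:
Tarn: 0
Selby: 3  (via Tarn)
Fenn: 4  (via Selby)
Hale: 4  (via Selby)
Jorvik: 5  (via Selby)
Colne: 6  (via Tarn)
Linby: 7  (via Tarn)
Orton: 7  (via Jorvik)
Shortest route: Tarn–Selby–Jorvik–Orton = 7 mi.

7 mi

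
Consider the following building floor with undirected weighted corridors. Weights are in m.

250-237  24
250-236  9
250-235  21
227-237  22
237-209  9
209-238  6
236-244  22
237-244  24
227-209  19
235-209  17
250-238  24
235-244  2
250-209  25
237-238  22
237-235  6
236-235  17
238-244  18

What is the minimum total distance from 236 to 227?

Shortest distances from 236:
236: 0
250: 9  (via 236)
235: 17  (via 236)
244: 19  (via 235)
237: 23  (via 235)
209: 32  (via 237)
238: 33  (via 250)
227: 45  (via 237)
Shortest route: 236 → 235 → 237 → 227 = 45 m.

45 m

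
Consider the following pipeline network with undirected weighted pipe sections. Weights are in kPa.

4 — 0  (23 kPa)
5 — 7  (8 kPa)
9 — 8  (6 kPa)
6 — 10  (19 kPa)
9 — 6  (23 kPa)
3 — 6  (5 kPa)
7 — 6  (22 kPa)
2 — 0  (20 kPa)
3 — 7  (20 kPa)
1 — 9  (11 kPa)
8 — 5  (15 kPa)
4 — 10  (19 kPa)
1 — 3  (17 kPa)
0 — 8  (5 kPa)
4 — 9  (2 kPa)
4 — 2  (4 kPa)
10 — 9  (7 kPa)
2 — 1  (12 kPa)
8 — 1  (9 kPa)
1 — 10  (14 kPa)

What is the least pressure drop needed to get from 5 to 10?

28 kPa

Running Dijkstra from 5:
5: 0
7: 8  (via 5)
8: 15  (via 5)
0: 20  (via 8)
9: 21  (via 8)
4: 23  (via 9)
1: 24  (via 8)
2: 27  (via 4)
3: 28  (via 7)
10: 28  (via 9)
Shortest route: 5–8–9–10 = 28 kPa.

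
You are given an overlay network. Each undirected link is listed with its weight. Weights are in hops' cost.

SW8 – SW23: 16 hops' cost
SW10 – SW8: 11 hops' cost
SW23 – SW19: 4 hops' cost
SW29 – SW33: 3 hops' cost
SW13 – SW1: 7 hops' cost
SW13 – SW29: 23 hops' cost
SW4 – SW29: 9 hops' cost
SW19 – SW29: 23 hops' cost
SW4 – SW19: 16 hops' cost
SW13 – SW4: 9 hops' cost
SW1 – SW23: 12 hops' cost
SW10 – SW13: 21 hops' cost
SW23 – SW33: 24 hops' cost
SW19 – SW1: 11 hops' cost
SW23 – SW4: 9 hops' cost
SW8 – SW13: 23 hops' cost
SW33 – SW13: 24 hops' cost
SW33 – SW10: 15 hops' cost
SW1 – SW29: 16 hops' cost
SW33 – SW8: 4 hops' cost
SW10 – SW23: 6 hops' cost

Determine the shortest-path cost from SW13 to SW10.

21 hops' cost

Enumerating some paths:
SW13–SW4–SW23–SW10: 9+9+6 = 24
SW13–SW1–SW23–SW10: 7+12+6 = 25
SW13–SW10: 21 = 21
SW13–SW1–SW19–SW23–SW10: 7+11+4+6 = 28
Cheapest is SW13–SW10 at 21 hops' cost.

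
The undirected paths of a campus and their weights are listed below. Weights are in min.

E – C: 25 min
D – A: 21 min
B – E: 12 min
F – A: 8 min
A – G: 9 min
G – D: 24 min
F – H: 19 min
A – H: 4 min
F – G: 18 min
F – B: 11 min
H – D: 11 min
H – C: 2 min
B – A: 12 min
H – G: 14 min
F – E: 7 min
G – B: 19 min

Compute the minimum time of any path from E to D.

Enumerating some paths:
E–F–A–D: 7+8+21 = 36
E–F–A–H–D: 7+8+4+11 = 30
Cheapest is E–F–A–H–D at 30 min.

30 min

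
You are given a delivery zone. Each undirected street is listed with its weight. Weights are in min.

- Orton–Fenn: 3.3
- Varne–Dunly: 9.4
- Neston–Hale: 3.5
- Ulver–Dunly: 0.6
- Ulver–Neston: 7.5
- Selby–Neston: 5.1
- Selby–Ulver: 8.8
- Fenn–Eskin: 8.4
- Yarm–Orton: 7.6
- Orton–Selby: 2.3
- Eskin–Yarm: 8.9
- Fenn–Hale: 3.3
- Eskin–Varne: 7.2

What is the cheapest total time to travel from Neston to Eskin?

Candidate routes:
Neston - Selby - Orton - Fenn - Eskin: 5.1+2.3+3.3+8.4 = 19.1
Neston - Hale - Fenn - Eskin: 3.5+3.3+8.4 = 15.2
The minimum is 15.2 min via Neston - Hale - Fenn - Eskin.

15.2 min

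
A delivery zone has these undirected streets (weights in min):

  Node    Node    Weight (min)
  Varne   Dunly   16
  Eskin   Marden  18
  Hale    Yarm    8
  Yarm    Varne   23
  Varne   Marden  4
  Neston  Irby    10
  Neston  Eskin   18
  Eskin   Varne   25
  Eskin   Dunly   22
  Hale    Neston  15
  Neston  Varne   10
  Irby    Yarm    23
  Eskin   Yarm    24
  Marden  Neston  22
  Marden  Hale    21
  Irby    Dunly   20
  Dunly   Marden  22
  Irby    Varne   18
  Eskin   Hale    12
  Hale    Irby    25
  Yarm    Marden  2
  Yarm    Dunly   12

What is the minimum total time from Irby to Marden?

22 min

Enumerating some paths:
Irby–Neston–Marden: 10+22 = 32
Irby–Neston–Varne–Marden: 10+10+4 = 24
Irby–Varne–Marden: 18+4 = 22
Irby–Yarm–Marden: 23+2 = 25
Cheapest is Irby–Varne–Marden at 22 min.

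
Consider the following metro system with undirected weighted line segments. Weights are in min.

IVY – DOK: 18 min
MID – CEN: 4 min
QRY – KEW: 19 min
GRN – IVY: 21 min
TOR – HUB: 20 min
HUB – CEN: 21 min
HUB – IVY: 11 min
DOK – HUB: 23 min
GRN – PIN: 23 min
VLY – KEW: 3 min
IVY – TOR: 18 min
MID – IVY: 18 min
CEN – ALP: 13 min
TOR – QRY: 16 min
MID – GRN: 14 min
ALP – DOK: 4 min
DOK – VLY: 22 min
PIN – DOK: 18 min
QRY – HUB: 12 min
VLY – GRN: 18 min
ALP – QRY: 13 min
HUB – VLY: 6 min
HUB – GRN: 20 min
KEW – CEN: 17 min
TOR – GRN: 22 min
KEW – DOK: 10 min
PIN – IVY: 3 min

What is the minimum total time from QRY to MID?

30 min

Settle nodes by increasing distance from QRY:
QRY: 0
HUB: 12  (via QRY)
ALP: 13  (via QRY)
TOR: 16  (via QRY)
DOK: 17  (via ALP)
VLY: 18  (via HUB)
KEW: 19  (via QRY)
IVY: 23  (via HUB)
CEN: 26  (via ALP)
PIN: 26  (via IVY)
MID: 30  (via CEN)
Shortest route: QRY → ALP → CEN → MID = 30 min.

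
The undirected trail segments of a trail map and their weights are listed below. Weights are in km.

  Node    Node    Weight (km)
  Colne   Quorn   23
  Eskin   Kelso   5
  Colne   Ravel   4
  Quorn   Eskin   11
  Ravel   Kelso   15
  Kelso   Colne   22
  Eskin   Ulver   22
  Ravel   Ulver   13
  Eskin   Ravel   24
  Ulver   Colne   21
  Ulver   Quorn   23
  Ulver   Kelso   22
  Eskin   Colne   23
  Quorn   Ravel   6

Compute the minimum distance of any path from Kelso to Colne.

Candidate routes:
Kelso–Eskin–Quorn–Ravel–Colne: 5+11+6+4 = 26
Kelso–Colne: 22 = 22
Kelso–Ravel–Colne: 15+4 = 19
Cheapest is Kelso–Ravel–Colne at 19 km.

19 km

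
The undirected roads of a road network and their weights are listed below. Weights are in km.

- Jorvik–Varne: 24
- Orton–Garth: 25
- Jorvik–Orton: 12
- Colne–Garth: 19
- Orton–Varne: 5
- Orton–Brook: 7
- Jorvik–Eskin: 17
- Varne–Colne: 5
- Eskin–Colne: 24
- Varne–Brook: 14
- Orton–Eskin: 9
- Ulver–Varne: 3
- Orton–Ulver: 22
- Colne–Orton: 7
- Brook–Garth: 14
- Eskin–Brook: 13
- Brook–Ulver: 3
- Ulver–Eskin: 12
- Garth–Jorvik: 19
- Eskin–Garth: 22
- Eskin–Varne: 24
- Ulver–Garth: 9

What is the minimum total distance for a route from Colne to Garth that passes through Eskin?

37 km

Best Colne to Eskin: Colne–Orton–Eskin costing 16
Best Eskin to Garth: Eskin–Ulver–Garth costing 21
Total via Eskin: 16 + 21 = 37 km.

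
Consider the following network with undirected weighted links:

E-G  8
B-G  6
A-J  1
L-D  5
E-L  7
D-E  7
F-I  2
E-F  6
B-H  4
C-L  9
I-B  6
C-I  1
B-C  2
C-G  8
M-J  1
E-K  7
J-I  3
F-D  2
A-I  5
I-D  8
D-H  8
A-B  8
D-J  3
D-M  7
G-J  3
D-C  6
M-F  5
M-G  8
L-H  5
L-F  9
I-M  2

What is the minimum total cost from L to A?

Running Dijkstra from L:
L: 0
D: 5  (via L)
H: 5  (via L)
E: 7  (via L)
F: 7  (via D)
J: 8  (via D)
A: 9  (via J)
Shortest route: L → D → J → A = 9.

9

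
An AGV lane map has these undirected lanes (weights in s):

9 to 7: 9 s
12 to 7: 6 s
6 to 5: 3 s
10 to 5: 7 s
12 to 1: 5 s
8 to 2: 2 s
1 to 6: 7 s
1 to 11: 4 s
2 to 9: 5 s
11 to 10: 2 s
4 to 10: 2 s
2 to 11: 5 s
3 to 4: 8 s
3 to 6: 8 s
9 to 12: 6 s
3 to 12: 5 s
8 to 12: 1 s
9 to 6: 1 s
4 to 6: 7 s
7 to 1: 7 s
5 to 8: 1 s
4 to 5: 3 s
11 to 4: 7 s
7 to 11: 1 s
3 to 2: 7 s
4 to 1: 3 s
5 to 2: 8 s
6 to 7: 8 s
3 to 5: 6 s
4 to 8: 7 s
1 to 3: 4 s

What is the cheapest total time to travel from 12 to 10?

7 s

Running Dijkstra from 12:
12: 0
8: 1  (via 12)
5: 2  (via 8)
2: 3  (via 8)
1: 5  (via 12)
3: 5  (via 12)
4: 5  (via 5)
6: 5  (via 5)
7: 6  (via 12)
9: 6  (via 12)
10: 7  (via 4)
Shortest route: 12–8–5–4–10 = 7 s.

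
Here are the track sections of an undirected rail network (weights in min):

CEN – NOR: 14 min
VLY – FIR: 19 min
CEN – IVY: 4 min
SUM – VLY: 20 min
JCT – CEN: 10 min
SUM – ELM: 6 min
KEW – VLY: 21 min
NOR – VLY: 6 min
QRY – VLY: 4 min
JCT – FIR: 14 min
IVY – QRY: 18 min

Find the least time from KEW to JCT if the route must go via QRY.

Best KEW to QRY: KEW → VLY → QRY costing 25
Best QRY to JCT: QRY → IVY → CEN → JCT costing 32
Total via QRY: 25 + 32 = 57 min.

57 min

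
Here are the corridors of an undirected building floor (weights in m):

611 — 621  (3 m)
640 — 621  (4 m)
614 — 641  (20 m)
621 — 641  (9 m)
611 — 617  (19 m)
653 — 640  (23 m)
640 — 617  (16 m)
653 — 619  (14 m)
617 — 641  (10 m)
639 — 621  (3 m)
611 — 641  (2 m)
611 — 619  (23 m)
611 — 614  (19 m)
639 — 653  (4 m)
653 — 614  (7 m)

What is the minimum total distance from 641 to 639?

Candidate routes:
641 → 611 → 621 → 639: 2+3+3 = 8
641 → 621 → 639: 9+3 = 12
The minimum is 8 m via 641 → 611 → 621 → 639.

8 m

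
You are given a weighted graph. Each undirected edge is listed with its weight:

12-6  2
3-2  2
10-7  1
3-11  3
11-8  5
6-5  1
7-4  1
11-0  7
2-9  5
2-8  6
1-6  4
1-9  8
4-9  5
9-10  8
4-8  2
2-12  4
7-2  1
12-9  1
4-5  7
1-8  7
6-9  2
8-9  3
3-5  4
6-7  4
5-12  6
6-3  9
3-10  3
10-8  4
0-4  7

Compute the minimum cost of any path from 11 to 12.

Candidate routes:
11 → 3 → 2 → 9 → 12: 3+2+5+1 = 11
11 → 3 → 2 → 12: 3+2+4 = 9
11 → 3 → 5 → 6 → 12: 3+4+1+2 = 10
Cheapest is 11 → 3 → 2 → 12 at 9.

9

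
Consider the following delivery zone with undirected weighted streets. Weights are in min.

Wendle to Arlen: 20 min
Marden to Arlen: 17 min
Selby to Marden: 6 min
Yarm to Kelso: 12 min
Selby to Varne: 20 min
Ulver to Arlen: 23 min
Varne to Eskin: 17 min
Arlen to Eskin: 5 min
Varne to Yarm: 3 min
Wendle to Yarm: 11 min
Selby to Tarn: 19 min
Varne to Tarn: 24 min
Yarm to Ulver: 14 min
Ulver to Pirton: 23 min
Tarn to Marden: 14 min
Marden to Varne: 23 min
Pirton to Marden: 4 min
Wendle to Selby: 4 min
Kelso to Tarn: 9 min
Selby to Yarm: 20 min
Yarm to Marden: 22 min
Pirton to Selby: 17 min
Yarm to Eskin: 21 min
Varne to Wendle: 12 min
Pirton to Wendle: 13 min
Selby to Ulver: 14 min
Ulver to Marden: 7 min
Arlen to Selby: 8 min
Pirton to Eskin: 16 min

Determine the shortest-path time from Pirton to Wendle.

13 min

Settle nodes by increasing distance from Pirton:
Pirton: 0
Marden: 4  (via Pirton)
Selby: 10  (via Marden)
Ulver: 11  (via Marden)
Wendle: 13  (via Pirton)
Shortest route: Pirton → Wendle = 13 min.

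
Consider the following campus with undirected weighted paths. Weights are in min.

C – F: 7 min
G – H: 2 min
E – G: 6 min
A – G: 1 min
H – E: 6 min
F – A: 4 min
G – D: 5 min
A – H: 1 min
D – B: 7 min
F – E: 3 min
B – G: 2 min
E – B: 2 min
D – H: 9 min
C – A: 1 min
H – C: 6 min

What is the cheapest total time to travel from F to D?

10 min

Compare a few routes:
F - E - B - G - D: 3+2+2+5 = 12
F - E - B - D: 3+2+7 = 12
F - A - H - G - D: 4+1+2+5 = 12
F - A - G - D: 4+1+5 = 10
Cheapest is F - A - G - D at 10 min.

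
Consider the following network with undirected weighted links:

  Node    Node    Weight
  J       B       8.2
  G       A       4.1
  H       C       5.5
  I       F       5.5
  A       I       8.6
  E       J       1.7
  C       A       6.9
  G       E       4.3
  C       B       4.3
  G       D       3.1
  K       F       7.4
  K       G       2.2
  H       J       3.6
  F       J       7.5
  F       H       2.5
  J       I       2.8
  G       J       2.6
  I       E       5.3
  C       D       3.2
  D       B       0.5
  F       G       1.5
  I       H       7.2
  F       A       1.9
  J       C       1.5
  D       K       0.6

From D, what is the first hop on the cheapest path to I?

C

Compare a few routes:
D → C → J → I: 3.2+1.5+2.8 = 7.5
D → K → G → J → I: 0.6+2.2+2.6+2.8 = 8.2
D → G → J → I: 3.1+2.6+2.8 = 8.5
Cheapest is D → C → J → I at 7.5.
So from D the first move is to C.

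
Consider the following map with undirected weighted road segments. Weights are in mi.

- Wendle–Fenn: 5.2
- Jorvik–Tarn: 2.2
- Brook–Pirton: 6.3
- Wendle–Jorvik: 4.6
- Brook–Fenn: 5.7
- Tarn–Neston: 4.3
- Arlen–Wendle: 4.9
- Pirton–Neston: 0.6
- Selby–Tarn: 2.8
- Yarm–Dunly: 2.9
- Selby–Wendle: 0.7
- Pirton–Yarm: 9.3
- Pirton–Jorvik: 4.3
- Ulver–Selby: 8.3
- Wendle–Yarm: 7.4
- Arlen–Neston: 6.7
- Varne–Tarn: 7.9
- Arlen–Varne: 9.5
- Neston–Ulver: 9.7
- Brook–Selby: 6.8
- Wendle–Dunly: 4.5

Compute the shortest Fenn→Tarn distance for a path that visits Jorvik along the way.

12 mi

Shortest Fenn→Jorvik: Fenn–Wendle–Jorvik = 9.8
Best Jorvik to Tarn: Jorvik–Tarn costing 2.2
Total via Jorvik: 9.8 + 2.2 = 12 mi.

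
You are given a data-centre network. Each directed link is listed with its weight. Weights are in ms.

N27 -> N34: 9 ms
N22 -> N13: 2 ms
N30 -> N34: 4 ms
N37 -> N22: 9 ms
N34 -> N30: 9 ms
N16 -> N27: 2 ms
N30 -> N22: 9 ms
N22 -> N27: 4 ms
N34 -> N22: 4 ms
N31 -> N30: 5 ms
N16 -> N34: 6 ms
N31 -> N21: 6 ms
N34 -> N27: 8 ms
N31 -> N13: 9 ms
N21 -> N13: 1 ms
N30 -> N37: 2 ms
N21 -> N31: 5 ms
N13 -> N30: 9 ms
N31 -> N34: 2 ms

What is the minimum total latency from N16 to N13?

Compare a few routes:
N16 → N27 → N34 → N22 → N13: 2+9+4+2 = 17
N16 → N34 → N22 → N13: 6+4+2 = 12
The minimum is 12 ms via N16 → N34 → N22 → N13.

12 ms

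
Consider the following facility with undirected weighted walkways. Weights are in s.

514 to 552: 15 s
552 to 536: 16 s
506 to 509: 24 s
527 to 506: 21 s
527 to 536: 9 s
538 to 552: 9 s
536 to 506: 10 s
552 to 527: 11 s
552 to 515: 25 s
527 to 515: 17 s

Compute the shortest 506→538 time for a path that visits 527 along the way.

Shortest 506→527: 506 → 536 → 527 = 19
Best 527 to 538: 527 → 552 → 538 costing 20
Total via 527: 19 + 20 = 39 s.

39 s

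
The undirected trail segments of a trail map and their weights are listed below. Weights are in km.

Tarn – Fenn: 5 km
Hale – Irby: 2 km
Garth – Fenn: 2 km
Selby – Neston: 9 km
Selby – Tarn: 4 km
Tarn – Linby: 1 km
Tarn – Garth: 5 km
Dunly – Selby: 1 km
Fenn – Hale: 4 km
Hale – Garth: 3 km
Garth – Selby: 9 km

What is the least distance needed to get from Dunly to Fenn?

10 km

Shortest distances from Dunly:
Dunly: 0
Selby: 1  (via Dunly)
Tarn: 5  (via Selby)
Linby: 6  (via Tarn)
Neston: 10  (via Selby)
Garth: 10  (via Selby)
Fenn: 10  (via Tarn)
Shortest route: Dunly → Selby → Tarn → Fenn = 10 km.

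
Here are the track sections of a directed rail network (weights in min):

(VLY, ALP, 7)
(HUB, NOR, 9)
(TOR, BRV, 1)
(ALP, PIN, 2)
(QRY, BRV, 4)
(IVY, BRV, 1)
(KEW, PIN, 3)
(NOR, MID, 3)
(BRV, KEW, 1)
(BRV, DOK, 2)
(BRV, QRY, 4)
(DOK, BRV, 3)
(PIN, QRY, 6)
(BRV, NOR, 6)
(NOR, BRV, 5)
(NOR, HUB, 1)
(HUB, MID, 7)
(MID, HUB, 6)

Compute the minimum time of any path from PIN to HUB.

Enumerating some paths:
PIN - QRY - BRV - NOR - HUB: 6+4+6+1 = 17
PIN - QRY - BRV - NOR - MID - HUB: 6+4+6+3+6 = 25
Cheapest is PIN - QRY - BRV - NOR - HUB at 17 min.

17 min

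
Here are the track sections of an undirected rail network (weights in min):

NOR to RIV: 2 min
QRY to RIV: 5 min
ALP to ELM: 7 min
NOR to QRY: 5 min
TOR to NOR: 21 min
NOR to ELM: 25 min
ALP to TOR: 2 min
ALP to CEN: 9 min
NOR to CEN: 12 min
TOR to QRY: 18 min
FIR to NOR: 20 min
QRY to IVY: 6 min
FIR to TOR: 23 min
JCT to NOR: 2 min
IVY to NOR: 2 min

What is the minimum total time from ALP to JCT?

Candidate routes:
ALP → CEN → NOR → JCT: 9+12+2 = 23
ALP → TOR → QRY → NOR → JCT: 2+18+5+2 = 27
ALP → TOR → NOR → JCT: 2+21+2 = 25
Cheapest is ALP → CEN → NOR → JCT at 23 min.

23 min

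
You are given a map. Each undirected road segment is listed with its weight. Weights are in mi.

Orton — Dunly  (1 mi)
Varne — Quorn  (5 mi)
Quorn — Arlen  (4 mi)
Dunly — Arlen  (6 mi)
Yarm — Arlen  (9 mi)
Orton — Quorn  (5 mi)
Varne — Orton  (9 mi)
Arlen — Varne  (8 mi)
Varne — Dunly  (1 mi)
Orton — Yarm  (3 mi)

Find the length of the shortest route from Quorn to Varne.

5 mi

Compare a few routes:
Quorn → Orton → Dunly → Varne: 5+1+1 = 7
Quorn → Varne: 5 = 5
Cheapest is Quorn → Varne at 5 mi.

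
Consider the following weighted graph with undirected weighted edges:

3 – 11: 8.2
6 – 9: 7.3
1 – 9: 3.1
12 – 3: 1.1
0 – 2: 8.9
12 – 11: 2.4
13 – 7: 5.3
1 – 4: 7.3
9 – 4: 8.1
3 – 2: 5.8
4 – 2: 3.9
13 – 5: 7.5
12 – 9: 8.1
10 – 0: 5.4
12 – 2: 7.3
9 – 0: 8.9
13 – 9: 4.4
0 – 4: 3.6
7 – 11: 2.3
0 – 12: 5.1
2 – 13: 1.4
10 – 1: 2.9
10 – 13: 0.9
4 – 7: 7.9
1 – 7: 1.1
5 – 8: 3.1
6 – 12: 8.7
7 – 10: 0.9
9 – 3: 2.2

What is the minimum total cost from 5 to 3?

14.1

Candidate routes:
5 → 13 → 10 → 7 → 11 → 12 → 3: 7.5+0.9+0.9+2.3+2.4+1.1 = 15.1
5 → 13 → 9 → 3: 7.5+4.4+2.2 = 14.1
5 → 13 → 10 → 7 → 1 → 9 → 3: 7.5+0.9+0.9+1.1+3.1+2.2 = 15.7
5 → 13 → 2 → 3: 7.5+1.4+5.8 = 14.7
Cheapest is 5 → 13 → 9 → 3 at 14.1.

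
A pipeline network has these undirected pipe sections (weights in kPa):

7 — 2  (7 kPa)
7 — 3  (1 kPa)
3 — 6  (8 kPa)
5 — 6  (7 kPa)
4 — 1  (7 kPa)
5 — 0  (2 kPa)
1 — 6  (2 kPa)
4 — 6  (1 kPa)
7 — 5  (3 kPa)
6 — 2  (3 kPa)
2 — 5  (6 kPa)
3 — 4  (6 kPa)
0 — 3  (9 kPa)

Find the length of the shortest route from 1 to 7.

Compare a few routes:
1 → 6 → 4 → 3 → 7: 2+1+6+1 = 10
1 → 6 → 3 → 7: 2+8+1 = 11
Cheapest is 1 → 6 → 4 → 3 → 7 at 10 kPa.

10 kPa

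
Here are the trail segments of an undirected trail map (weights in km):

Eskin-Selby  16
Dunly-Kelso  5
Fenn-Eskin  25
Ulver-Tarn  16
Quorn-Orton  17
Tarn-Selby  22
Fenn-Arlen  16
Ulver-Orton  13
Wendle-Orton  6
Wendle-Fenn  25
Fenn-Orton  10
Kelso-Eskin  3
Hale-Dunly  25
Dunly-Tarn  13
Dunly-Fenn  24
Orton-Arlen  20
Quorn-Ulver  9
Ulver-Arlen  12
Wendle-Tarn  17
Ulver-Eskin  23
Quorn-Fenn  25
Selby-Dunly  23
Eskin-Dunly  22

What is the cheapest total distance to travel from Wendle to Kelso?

Running Dijkstra from Wendle:
Wendle: 0
Orton: 6  (via Wendle)
Fenn: 16  (via Orton)
Tarn: 17  (via Wendle)
Ulver: 19  (via Orton)
Quorn: 23  (via Orton)
Arlen: 26  (via Orton)
Dunly: 30  (via Tarn)
Kelso: 35  (via Dunly)
Shortest route: Wendle → Tarn → Dunly → Kelso = 35 km.

35 km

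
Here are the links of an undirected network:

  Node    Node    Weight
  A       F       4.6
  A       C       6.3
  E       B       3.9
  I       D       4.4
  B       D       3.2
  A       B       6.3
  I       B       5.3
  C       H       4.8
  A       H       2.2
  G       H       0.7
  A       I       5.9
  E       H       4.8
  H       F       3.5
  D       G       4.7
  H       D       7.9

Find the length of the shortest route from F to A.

4.6

Settle nodes by increasing distance from F:
F: 0
H: 3.5  (via F)
G: 4.2  (via H)
A: 4.6  (via F)
Shortest route: F–A = 4.6.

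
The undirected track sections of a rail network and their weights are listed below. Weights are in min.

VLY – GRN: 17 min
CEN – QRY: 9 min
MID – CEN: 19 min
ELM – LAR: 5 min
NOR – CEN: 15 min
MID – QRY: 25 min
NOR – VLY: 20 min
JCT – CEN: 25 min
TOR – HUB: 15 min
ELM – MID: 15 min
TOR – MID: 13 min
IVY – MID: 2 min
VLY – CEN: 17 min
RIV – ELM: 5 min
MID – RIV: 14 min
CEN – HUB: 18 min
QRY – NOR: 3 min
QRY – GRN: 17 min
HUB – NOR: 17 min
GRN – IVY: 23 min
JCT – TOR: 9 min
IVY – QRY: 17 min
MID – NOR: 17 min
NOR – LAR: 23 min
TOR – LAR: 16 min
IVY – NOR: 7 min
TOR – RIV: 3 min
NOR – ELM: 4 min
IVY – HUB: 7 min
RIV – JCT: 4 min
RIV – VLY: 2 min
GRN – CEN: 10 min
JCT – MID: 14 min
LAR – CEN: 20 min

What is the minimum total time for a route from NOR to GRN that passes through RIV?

Shortest NOR→RIV: NOR → ELM → RIV = 9
Shortest RIV→GRN: RIV → VLY → GRN = 19
Total via RIV: 9 + 19 = 28 min.

28 min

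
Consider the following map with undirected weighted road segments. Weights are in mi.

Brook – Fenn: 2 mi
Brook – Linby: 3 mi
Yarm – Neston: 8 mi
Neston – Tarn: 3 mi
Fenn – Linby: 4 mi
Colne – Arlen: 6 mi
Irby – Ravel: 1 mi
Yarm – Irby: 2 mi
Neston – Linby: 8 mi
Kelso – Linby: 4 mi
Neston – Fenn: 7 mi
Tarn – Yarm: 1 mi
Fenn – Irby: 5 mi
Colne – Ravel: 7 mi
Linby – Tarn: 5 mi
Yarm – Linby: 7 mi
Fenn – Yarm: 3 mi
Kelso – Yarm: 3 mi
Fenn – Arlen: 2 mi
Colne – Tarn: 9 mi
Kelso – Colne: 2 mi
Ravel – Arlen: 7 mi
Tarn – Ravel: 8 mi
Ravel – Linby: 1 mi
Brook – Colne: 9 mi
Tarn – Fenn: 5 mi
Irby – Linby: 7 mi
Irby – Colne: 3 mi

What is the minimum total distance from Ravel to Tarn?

4 mi

Compare a few routes:
Ravel → Irby → Yarm → Tarn: 1+2+1 = 4
Ravel → Linby → Tarn: 1+5 = 6
Ravel → Tarn: 8 = 8
Cheapest is Ravel → Irby → Yarm → Tarn at 4 mi.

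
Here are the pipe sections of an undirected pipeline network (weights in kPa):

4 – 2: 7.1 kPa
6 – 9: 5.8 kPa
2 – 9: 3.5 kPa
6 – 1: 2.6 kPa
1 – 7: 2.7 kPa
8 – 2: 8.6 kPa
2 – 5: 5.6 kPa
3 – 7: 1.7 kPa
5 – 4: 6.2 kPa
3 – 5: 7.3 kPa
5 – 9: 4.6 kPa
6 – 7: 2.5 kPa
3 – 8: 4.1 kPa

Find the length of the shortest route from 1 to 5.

11.7 kPa

Candidate routes:
1 → 7 → 3 → 5: 2.7+1.7+7.3 = 11.7
1 → 6 → 9 → 5: 2.6+5.8+4.6 = 13
1 → 6 → 7 → 3 → 5: 2.6+2.5+1.7+7.3 = 14.1
Cheapest is 1 → 7 → 3 → 5 at 11.7 kPa.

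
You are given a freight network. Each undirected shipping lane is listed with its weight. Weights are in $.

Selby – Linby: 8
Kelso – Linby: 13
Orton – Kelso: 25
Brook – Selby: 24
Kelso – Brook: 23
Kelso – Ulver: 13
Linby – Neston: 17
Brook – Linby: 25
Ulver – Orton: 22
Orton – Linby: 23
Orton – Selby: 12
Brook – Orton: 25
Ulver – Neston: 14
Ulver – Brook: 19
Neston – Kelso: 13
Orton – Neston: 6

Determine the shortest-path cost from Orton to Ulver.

$20

Enumerating some paths:
Orton → Ulver: 22 = 22
Orton → Neston → Kelso → Ulver: 6+13+13 = 32
Orton → Neston → Ulver: 6+14 = 20
Orton → Kelso → Ulver: 25+13 = 38
Cheapest is Orton → Neston → Ulver at $20.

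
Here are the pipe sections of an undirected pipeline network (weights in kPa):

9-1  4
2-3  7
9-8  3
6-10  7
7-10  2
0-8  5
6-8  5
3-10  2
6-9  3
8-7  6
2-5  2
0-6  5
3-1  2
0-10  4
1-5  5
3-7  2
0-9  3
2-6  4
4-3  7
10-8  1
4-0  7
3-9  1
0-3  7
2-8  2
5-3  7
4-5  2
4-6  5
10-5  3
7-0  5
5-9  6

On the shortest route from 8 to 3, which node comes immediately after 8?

Compare a few routes:
8 → 9 → 3: 3+1 = 4
8 → 10 → 3: 1+2 = 3
8 → 10 → 7 → 3: 1+2+2 = 5
The minimum is 3 kPa via 8 → 10 → 3.
So from 8 the first move is to 10.

10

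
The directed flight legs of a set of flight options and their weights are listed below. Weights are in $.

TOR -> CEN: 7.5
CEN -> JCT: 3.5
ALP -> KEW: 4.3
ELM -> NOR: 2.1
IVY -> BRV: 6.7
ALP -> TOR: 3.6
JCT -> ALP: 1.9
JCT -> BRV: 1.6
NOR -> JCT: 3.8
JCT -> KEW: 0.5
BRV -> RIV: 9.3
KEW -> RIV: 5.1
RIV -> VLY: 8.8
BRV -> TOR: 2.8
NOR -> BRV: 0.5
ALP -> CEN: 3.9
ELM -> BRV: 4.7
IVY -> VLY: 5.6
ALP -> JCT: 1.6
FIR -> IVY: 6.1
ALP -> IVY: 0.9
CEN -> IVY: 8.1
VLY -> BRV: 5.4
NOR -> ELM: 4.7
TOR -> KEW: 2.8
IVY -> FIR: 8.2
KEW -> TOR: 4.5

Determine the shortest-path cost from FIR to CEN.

Compare a few routes:
FIR–IVY–BRV–TOR–CEN: 6.1+6.7+2.8+7.5 = 23.1
FIR–IVY–VLY–BRV–TOR–CEN: 6.1+5.6+5.4+2.8+7.5 = 27.4
The minimum is $23.1 via FIR–IVY–BRV–TOR–CEN.

$23.1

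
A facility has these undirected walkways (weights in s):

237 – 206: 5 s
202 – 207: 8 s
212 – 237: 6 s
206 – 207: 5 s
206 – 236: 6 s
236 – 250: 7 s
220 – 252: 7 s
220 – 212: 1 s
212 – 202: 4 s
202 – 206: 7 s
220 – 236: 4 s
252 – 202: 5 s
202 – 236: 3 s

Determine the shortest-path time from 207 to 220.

13 s

Shortest distances from 207:
207: 0
206: 5  (via 207)
202: 8  (via 207)
237: 10  (via 206)
236: 11  (via 206)
212: 12  (via 202)
252: 13  (via 202)
220: 13  (via 212)
Shortest route: 207–202–212–220 = 13 s.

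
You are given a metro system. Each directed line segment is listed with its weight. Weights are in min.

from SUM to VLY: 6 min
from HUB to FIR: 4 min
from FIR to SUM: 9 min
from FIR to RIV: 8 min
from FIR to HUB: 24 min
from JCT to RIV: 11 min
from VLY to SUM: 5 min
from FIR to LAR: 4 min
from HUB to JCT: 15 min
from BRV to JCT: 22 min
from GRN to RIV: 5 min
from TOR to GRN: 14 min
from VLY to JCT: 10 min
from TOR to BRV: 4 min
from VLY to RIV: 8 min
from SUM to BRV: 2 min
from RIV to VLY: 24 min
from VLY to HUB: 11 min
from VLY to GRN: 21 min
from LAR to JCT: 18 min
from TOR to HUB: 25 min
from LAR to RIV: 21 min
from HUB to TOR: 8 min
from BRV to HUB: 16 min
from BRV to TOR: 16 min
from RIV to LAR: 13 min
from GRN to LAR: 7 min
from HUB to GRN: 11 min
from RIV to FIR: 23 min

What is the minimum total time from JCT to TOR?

54 min

Settle nodes by increasing distance from JCT:
JCT: 0
RIV: 11  (via JCT)
LAR: 24  (via RIV)
FIR: 34  (via RIV)
VLY: 35  (via RIV)
SUM: 40  (via VLY)
BRV: 42  (via SUM)
HUB: 46  (via VLY)
TOR: 54  (via HUB)
Shortest route: JCT–RIV–VLY–HUB–TOR = 54 min.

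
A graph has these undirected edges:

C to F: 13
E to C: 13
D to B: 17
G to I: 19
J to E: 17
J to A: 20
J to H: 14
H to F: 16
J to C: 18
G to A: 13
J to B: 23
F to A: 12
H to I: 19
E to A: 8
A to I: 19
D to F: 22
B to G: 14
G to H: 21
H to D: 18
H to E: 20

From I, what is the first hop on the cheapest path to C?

A

Candidate routes:
I → A → F → C: 19+12+13 = 44
I → A → E → C: 19+8+13 = 40
I → H → F → C: 19+16+13 = 48
Cheapest is I → A → E → C at 40.
So from I the first move is to A.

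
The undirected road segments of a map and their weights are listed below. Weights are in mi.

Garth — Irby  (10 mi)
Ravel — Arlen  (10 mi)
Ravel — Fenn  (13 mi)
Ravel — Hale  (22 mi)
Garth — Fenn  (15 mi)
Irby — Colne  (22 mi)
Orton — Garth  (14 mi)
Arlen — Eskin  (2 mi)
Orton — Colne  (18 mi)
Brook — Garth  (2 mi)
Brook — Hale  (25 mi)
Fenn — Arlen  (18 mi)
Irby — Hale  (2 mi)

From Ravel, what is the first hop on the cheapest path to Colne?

Compare a few routes:
Ravel–Fenn–Garth–Orton–Colne: 13+15+14+18 = 60
Ravel–Hale–Irby–Colne: 22+2+22 = 46
Ravel–Fenn–Garth–Irby–Colne: 13+15+10+22 = 60
The minimum is 46 mi via Ravel–Hale–Irby–Colne.
So from Ravel the first move is to Hale.

Hale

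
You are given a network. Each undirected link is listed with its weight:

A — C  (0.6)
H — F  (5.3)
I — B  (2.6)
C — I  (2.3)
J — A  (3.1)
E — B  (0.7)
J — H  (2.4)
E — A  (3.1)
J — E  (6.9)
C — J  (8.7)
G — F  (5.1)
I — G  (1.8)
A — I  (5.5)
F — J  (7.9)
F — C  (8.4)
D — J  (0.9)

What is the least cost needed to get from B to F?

9.5

Compare a few routes:
B - E - A - C - F: 0.7+3.1+0.6+8.4 = 12.8
B - I - C - F: 2.6+2.3+8.4 = 13.3
B - I - G - F: 2.6+1.8+5.1 = 9.5
B - E - A - C - I - G - F: 0.7+3.1+0.6+2.3+1.8+5.1 = 13.6
The minimum is 9.5 via B - I - G - F.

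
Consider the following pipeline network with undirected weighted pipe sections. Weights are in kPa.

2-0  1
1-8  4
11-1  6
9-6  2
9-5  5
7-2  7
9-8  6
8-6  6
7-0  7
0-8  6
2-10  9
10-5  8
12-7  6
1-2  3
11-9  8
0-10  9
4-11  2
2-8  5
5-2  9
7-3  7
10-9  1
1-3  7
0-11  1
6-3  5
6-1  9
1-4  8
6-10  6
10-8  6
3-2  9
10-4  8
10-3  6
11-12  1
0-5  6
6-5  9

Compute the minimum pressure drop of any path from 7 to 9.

14 kPa

Settle nodes by increasing distance from 7:
7: 0
12: 6  (via 7)
0: 7  (via 7)
2: 7  (via 7)
3: 7  (via 7)
11: 7  (via 12)
4: 9  (via 11)
1: 10  (via 2)
6: 12  (via 3)
8: 12  (via 2)
5: 13  (via 0)
10: 13  (via 3)
9: 14  (via 6)
Shortest route: 7 → 3 → 6 → 9 = 14 kPa.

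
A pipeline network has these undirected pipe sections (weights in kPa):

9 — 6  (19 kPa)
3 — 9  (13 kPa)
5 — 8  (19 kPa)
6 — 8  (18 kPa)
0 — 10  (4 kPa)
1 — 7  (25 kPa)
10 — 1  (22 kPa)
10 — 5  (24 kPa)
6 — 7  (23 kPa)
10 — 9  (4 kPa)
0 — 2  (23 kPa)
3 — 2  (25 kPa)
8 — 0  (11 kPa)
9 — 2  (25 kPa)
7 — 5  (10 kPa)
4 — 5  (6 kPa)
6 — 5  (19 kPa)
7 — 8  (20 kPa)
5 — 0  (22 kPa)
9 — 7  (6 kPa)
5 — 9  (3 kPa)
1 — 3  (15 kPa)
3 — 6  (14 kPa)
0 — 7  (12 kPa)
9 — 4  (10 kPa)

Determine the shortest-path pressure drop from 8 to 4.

25 kPa

Compare a few routes:
8–0–10–9–4: 11+4+4+10 = 29
8–5–4: 19+6 = 25
8–0–10–9–5–4: 11+4+4+3+6 = 28
The minimum is 25 kPa via 8–5–4.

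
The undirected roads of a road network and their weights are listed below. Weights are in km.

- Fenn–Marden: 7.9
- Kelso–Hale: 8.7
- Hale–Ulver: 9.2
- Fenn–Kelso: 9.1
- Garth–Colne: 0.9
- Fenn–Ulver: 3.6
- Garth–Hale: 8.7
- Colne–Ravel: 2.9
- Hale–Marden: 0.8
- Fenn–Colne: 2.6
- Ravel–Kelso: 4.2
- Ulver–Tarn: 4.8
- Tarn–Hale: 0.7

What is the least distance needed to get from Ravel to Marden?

Running Dijkstra from Ravel:
Ravel: 0
Colne: 2.9  (via Ravel)
Garth: 3.8  (via Colne)
Kelso: 4.2  (via Ravel)
Fenn: 5.5  (via Colne)
Ulver: 9.1  (via Fenn)
Hale: 12.5  (via Garth)
Tarn: 13.2  (via Hale)
Marden: 13.3  (via Hale)
Shortest route: Ravel → Colne → Garth → Hale → Marden = 13.3 km.

13.3 km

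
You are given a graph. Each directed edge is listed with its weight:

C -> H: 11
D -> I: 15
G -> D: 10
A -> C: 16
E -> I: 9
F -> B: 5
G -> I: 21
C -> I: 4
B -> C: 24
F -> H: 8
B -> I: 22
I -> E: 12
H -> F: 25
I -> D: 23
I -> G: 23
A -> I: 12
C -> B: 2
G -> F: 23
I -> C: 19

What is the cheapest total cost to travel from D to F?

Enumerating some paths:
D → I → C → H → F: 15+19+11+25 = 70
D → I → G → F: 15+23+23 = 61
The minimum is 61 via D → I → G → F.

61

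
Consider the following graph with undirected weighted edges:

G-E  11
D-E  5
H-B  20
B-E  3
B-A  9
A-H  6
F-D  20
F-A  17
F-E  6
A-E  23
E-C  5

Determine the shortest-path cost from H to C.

23

Enumerating some paths:
H - A - E - C: 6+23+5 = 34
H - B - E - C: 20+3+5 = 28
H - A - B - E - C: 6+9+3+5 = 23
H - A - F - E - C: 6+17+6+5 = 34
The minimum is 23 via H - A - B - E - C.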